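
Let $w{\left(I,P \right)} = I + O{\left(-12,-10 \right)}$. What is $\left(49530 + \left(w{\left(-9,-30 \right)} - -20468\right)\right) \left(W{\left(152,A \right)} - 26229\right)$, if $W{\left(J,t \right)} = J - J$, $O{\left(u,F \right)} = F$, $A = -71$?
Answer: $-1835479191$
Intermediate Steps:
$W{\left(J,t \right)} = 0$
$w{\left(I,P \right)} = -10 + I$ ($w{\left(I,P \right)} = I - 10 = -10 + I$)
$\left(49530 + \left(w{\left(-9,-30 \right)} - -20468\right)\right) \left(W{\left(152,A \right)} - 26229\right) = \left(49530 - -20449\right) \left(0 - 26229\right) = \left(49530 + \left(-19 + 20468\right)\right) \left(-26229\right) = \left(49530 + 20449\right) \left(-26229\right) = 69979 \left(-26229\right) = -1835479191$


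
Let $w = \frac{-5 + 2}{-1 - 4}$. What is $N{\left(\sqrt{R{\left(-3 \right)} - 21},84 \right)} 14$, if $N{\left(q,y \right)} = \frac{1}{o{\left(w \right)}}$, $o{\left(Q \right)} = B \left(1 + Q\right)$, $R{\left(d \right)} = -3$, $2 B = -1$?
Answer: $- \frac{35}{2} \approx -17.5$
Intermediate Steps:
$B = - \frac{1}{2}$ ($B = \frac{1}{2} \left(-1\right) = - \frac{1}{2} \approx -0.5$)
$w = \frac{3}{5}$ ($w = - \frac{3}{-5} = \left(-3\right) \left(- \frac{1}{5}\right) = \frac{3}{5} \approx 0.6$)
$o{\left(Q \right)} = - \frac{1}{2} - \frac{Q}{2}$ ($o{\left(Q \right)} = - \frac{1 + Q}{2} = - \frac{1}{2} - \frac{Q}{2}$)
$N{\left(q,y \right)} = - \frac{5}{4}$ ($N{\left(q,y \right)} = \frac{1}{- \frac{1}{2} - \frac{3}{10}} = \frac{1}{- \frac{4}{5}} = - \frac{5}{4}$)
$N{\left(\sqrt{R{\left(-3 \right)} - 21},84 \right)} 14 = \left(- \frac{5}{4}\right) 14 = - \frac{35}{2}$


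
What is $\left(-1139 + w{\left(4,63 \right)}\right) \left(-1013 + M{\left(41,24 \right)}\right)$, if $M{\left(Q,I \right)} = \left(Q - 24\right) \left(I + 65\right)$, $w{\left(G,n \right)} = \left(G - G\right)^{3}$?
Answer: $-569500$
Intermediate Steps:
$w{\left(G,n \right)} = 0$ ($w{\left(G,n \right)} = 0^{3} = 0$)
$M{\left(Q,I \right)} = \left(-24 + Q\right) \left(65 + I\right)$
$\left(-1139 + w{\left(4,63 \right)}\right) \left(-1013 + M{\left(41,24 \right)}\right) = \left(-1139 + 0\right) \left(-1013 + \left(-1560 - 576 + 65 \cdot 41 + 24 \cdot 41\right)\right) = - 1139 \left(-1013 + \left(-1560 - 576 + 2665 + 984\right)\right) = - 1139 \left(-1013 + 1513\right) = \left(-1139\right) 500 = -569500$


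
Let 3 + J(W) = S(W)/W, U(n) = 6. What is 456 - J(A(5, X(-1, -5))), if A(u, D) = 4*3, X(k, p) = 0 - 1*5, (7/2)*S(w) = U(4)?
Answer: 3212/7 ≈ 458.86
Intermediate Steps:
S(w) = 12/7 (S(w) = (2/7)*6 = 12/7)
X(k, p) = -5 (X(k, p) = 0 - 5 = -5)
A(u, D) = 12
J(W) = -3 + 12/(7*W)
456 - J(A(5, X(-1, -5))) = 456 - (-3 + (12/7)/12) = 456 - (-3 + (12/7)*(1/12)) = 456 - (-3 + ⅐) = 456 - 1*(-20/7) = 456 + 20/7 = 3212/7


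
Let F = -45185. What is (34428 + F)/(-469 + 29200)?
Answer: -10757/28731 ≈ -0.37440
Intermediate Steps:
(34428 + F)/(-469 + 29200) = (34428 - 45185)/(-469 + 29200) = -10757/28731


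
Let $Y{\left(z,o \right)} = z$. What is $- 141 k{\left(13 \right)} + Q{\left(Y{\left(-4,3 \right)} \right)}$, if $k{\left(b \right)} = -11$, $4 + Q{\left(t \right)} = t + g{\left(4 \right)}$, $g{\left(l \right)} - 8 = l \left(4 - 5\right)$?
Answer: $1547$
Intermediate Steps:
$g{\left(l \right)} = 8 - l$ ($g{\left(l \right)} = 8 + l \left(4 - 5\right) = 8 + l \left(-1\right) = 8 - l$)
$Q{\left(t \right)} = t$ ($Q{\left(t \right)} = -4 + \left(t + \left(8 - 4\right)\right) = -4 + \left(t + 4\right) = -4 + \left(4 + t\right) = t$)
$- 141 k{\left(13 \right)} + Q{\left(Y{\left(-4,3 \right)} \right)} = \left(-141\right) \left(-11\right) - 4 = 1551 - 4 = 1547$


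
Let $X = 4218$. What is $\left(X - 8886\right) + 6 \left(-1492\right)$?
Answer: $-13620$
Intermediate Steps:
$\left(X - 8886\right) + 6 \left(-1492\right) = \left(4218 - 8886\right) + 6 \left(-1492\right) = -4668 - 8952 = -13620$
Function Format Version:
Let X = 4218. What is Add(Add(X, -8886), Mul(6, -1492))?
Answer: -13620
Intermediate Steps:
Add(Add(X, -8886), Mul(6, -1492)) = Add(Add(4218, -8886), Mul(6, -1492)) = Add(-4668, -8952) = -13620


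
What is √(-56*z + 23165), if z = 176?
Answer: √13309 ≈ 115.36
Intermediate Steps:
√(-56*z + 23165) = √(-56*176 + 23165) = √(-9856 + 23165) = √13309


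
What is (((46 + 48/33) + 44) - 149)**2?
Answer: 400689/121 ≈ 3311.5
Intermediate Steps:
(((46 + 48/33) + 44) - 149)**2 = (((46 + 48*(1/33)) + 44) - 149)**2 = (((46 + 16/11) + 44) - 149)**2 = ((522/11 + 44) - 149)**2 = (1006/11 - 149)**2 = (-633/11)**2 = 400689/121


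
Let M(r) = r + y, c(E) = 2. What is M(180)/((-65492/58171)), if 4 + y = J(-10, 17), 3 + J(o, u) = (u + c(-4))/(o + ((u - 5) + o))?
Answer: -11343345/74848 ≈ -151.55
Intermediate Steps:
J(o, u) = -3 + (2 + u)/(-5 + u + 2*o) (J(o, u) = -3 + (u + 2)/(o + ((u - 5) + o)) = -3 + (2 + u)/(o + ((-5 + u) + o)) = -3 + (2 + u)/(o + (-5 + o + u)) = -3 + (2 + u)/(-5 + u + 2*o))
y = -75/8 (y = -4 + (17 - 6*(-10) - 2*17)/(-5 + 17 + 2*(-10)) = -4 + (17 + 60 - 34)/(-5 + 17 - 20) = -4 + 43/(-8) = -4 - ⅛*43 = -4 - 43/8 = -75/8 ≈ -9.3750)
M(r) = -75/8 + r (M(r) = r - 75/8 = -75/8 + r)
M(180)/((-65492/58171)) = (-75/8 + 180)/((-65492/58171)) = 1365/(8*((-65492*1/58171))) = 1365/(8*(-65492/58171)) = (1365/8)*(-58171/65492) = -11343345/74848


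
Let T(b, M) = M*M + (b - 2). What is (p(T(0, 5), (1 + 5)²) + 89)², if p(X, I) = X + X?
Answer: 18225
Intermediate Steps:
T(b, M) = -2 + b + M² (T(b, M) = M² + (-2 + b) = -2 + b + M²)
p(X, I) = 2*X
(p(T(0, 5), (1 + 5)²) + 89)² = (2*(-2 + 0 + 5²) + 89)² = (2*(-2 + 0 + 25) + 89)² = (2*23 + 89)² = (46 + 89)² = 135² = 18225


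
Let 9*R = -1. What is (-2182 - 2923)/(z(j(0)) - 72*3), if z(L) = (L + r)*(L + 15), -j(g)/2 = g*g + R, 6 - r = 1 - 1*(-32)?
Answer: 413505/50513 ≈ 8.1861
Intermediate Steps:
R = -1/9 (R = (1/9)*(-1) = -1/9 ≈ -0.11111)
r = -27 (r = 6 - (1 - 1*(-32)) = 6 - (1 + 32) = 6 - 1*33 = 6 - 33 = -27)
j(g) = 2/9 - 2*g**2 (j(g) = -2*(g*g - 1/9) = -2*(g**2 - 1/9) = -2*(-1/9 + g**2) = 2/9 - 2*g**2)
z(L) = (-27 + L)*(15 + L) (z(L) = (L - 27)*(L + 15) = (-27 + L)*(15 + L))
(-2182 - 2923)/(z(j(0)) - 72*3) = (-2182 - 2923)/((-405 + (2/9 - 2*0**2)**2 - 12*(2/9 - 2*0**2)) - 72*3) = -5105/((-405 + (2/9 - 2*0)**2 - 12*(2/9 - 2*0)) - 216) = -5105/((-405 + (2/9 + 0)**2 - 12*(2/9 + 0)) - 216) = -5105/((-405 + (2/9)**2 - 12*2/9) - 216) = -5105/((-405 + 4/81 - 8/3) - 216) = -5105/(-33017/81 - 216) = -5105/(-50513/81) = -5105*(-81/50513) = 413505/50513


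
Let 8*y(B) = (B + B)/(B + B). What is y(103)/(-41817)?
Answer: -1/334536 ≈ -2.9892e-6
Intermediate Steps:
y(B) = 1/8 (y(B) = ((B + B)/(B + B))/8 = ((2*B)/((2*B)))/8 = ((2*B)*(1/(2*B)))/8 = (1/8)*1 = 1/8)
y(103)/(-41817) = (1/8)/(-41817) = (1/8)*(-1/41817) = -1/334536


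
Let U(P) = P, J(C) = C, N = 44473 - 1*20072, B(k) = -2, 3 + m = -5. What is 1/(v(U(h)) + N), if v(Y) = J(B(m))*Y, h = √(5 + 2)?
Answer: 24401/595408773 + 2*√7/595408773 ≈ 4.0991e-5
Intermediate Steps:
m = -8 (m = -3 - 5 = -8)
N = 24401 (N = 44473 - 20072 = 24401)
h = √7 ≈ 2.6458
v(Y) = -2*Y
1/(v(U(h)) + N) = 1/(-2*√7 + 24401) = 1/(24401 - 2*√7)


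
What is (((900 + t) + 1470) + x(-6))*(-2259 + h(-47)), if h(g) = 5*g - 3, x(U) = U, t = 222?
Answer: -6457242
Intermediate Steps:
h(g) = -3 + 5*g
(((900 + t) + 1470) + x(-6))*(-2259 + h(-47)) = (((900 + 222) + 1470) - 6)*(-2259 + (-3 + 5*(-47))) = ((1122 + 1470) - 6)*(-2259 + (-3 - 235)) = (2592 - 6)*(-2259 - 238) = 2586*(-2497) = -6457242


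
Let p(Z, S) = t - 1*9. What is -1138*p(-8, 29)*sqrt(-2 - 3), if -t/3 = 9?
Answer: 40968*I*sqrt(5) ≈ 91607.0*I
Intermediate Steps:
t = -27 (t = -3*9 = -27)
p(Z, S) = -36 (p(Z, S) = -27 - 1*9 = -27 - 9 = -36)
-1138*p(-8, 29)*sqrt(-2 - 3) = -(-40968)*sqrt(-2 - 3) = -(-40968)*sqrt(-5) = -(-40968)*I*sqrt(5) = 40968*I*sqrt(5)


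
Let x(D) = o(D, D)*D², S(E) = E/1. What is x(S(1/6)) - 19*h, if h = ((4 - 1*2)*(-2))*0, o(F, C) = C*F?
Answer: 1/1296 ≈ 0.00077160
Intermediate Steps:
S(E) = E (S(E) = E*1 = E)
x(D) = D⁴ (x(D) = (D*D)*D² = D²*D² = D⁴)
h = 0 (h = ((4 - 2)*(-2))*0 = (2*(-2))*0 = -4*0 = 0)
x(S(1/6)) - 19*h = (1/6)⁴ - 19*0 = (⅙)⁴ + 0 = 1/1296 + 0 = 1/1296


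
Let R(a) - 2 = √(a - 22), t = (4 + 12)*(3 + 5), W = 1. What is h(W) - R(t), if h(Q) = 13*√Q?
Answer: 11 - √106 ≈ 0.70437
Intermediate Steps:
t = 128 (t = 16*8 = 128)
R(a) = 2 + √(-22 + a) (R(a) = 2 + √(a - 22) = 2 + √(-22 + a))
h(W) - R(t) = 13*√1 - (2 + √(-22 + 128)) = 13*1 - (2 + √106) = 13 + (-2 - √106) = 11 - √106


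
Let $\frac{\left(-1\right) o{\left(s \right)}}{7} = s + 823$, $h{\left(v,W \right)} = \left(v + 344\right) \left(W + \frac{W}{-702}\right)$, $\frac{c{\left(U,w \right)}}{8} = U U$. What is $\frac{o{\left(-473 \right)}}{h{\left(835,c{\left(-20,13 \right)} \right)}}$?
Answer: $- \frac{1911}{2938592} \approx -0.00065031$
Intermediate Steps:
$c{\left(U,w \right)} = 8 U^{2}$ ($c{\left(U,w \right)} = 8 U U = 8 U^{2}$)
$h{\left(v,W \right)} = \frac{701 W \left(344 + v\right)}{702}$ ($h{\left(v,W \right)} = \left(344 + v\right) \left(W + W \left(- \frac{1}{702}\right)\right) = \left(344 + v\right) \left(W - \frac{W}{702}\right) = \left(344 + v\right) \frac{701 W}{702} = \frac{701 W \left(344 + v\right)}{702}$)
$o{\left(s \right)} = -5761 - 7 s$ ($o{\left(s \right)} = - 7 \left(s + 823\right) = - 7 \left(823 + s\right) = -5761 - 7 s$)
$\frac{o{\left(-473 \right)}}{h{\left(835,c{\left(-20,13 \right)} \right)}} = \frac{-5761 - -3311}{\frac{701}{702} \cdot 8 \left(-20\right)^{2} \left(344 + 835\right)} = \frac{-5761 + 3311}{\frac{701}{702} \cdot 8 \cdot 400 \cdot 1179} = - \frac{2450}{\frac{701}{702} \cdot 3200 \cdot 1179} = - \frac{2450}{\frac{146929600}{39}} = \left(-2450\right) \frac{39}{146929600} = - \frac{1911}{2938592}$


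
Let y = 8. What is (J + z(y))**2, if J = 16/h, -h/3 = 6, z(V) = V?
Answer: 4096/81 ≈ 50.568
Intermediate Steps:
h = -18 (h = -3*6 = -18)
J = -8/9 (J = 16/(-18) = 16*(-1/18) = -8/9 ≈ -0.88889)
(J + z(y))**2 = (-8/9 + 8)**2 = (64/9)**2 = 4096/81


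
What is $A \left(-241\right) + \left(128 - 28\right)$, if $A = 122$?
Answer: $-29302$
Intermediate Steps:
$A \left(-241\right) + \left(128 - 28\right) = 122 \left(-241\right) + \left(128 - 28\right) = -29402 + \left(128 - 28\right) = -29402 + 100 = -29302$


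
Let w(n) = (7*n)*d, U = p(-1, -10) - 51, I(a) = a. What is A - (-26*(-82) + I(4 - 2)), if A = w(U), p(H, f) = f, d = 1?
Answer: -2561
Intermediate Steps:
U = -61 (U = -10 - 51 = -61)
w(n) = 7*n (w(n) = (7*n)*1 = 7*n)
A = -427 (A = 7*(-61) = -427)
A - (-26*(-82) + I(4 - 2)) = -427 - (-26*(-82) + (4 - 2)) = -427 - (2132 + 2) = -427 - 1*2134 = -427 - 2134 = -2561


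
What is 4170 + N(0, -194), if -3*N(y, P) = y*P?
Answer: 4170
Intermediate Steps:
N(y, P) = -P*y/3 (N(y, P) = -y*P/3 = -P*y/3)
4170 + N(0, -194) = 4170 - ⅓*(-194)*0 = 4170 + 0 = 4170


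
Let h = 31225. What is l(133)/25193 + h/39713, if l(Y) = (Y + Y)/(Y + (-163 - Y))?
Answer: 18316231231/23297115181 ≈ 0.78620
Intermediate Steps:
l(Y) = -2*Y/163 (l(Y) = (2*Y)/(-163) = (2*Y)*(-1/163) = -2*Y/163)
l(133)/25193 + h/39713 = -2/163*133/25193 + 31225/39713 = -266/163*1/25193 + 31225*(1/39713) = -38/586637 + 31225/39713 = 18316231231/23297115181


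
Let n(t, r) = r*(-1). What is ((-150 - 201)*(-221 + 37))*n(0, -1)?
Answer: 64584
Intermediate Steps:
n(t, r) = -r
((-150 - 201)*(-221 + 37))*n(0, -1) = ((-150 - 201)*(-221 + 37))*(-1*(-1)) = -351*(-184)*1 = 64584*1 = 64584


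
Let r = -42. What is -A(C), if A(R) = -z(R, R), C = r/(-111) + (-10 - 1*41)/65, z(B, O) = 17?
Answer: 17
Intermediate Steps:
C = -977/2405 (C = -42/(-111) + (-10 - 1*41)/65 = -42*(-1/111) + (-10 - 41)*(1/65) = 14/37 - 51*1/65 = 14/37 - 51/65 = -977/2405 ≈ -0.40624)
A(R) = -17 (A(R) = -1*17 = -17)
-A(C) = -1*(-17) = 17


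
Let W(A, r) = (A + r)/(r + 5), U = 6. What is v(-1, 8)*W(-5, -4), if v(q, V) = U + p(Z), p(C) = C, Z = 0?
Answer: -54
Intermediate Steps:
v(q, V) = 6 (v(q, V) = 6 + 0 = 6)
W(A, r) = (A + r)/(5 + r)
v(-1, 8)*W(-5, -4) = 6*((-5 - 4)/(5 - 4)) = 6*(-9/1) = 6*(1*(-9)) = 6*(-9) = -54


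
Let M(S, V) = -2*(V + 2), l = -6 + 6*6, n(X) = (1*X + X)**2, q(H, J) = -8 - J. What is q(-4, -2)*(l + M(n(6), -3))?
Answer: -192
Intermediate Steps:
n(X) = 4*X**2 (n(X) = (X + X)**2 = (2*X)**2 = 4*X**2)
l = 30 (l = -6 + 36 = 30)
M(S, V) = -4 - 2*V (M(S, V) = -2*(2 + V) = -4 - 2*V)
q(-4, -2)*(l + M(n(6), -3)) = (-8 - 1*(-2))*(30 + (-4 - 2*(-3))) = (-8 + 2)*(30 + (-4 + 6)) = -6*(30 + 2) = -6*32 = -192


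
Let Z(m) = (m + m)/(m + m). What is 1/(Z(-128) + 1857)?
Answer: 1/1858 ≈ 0.00053821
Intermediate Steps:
Z(m) = 1 (Z(m) = (2*m)/((2*m)) = (2*m)*(1/(2*m)) = 1)
1/(Z(-128) + 1857) = 1/(1 + 1857) = 1/1858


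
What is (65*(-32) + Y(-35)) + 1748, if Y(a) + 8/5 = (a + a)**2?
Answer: 22832/5 ≈ 4566.4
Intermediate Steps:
Y(a) = -8/5 + 4*a**2 (Y(a) = -8/5 + (a + a)**2 = -8/5 + (2*a)**2 = -8/5 + 4*a**2)
(65*(-32) + Y(-35)) + 1748 = (65*(-32) + (-8/5 + 4*(-35)**2)) + 1748 = (-2080 + (-8/5 + 4*1225)) + 1748 = (-2080 + (-8/5 + 4900)) + 1748 = (-2080 + 24492/5) + 1748 = 14092/5 + 1748 = 22832/5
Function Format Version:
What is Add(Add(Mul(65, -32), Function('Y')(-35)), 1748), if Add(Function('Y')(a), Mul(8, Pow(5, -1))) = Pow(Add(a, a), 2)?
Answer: Rational(22832, 5) ≈ 4566.4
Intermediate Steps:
Function('Y')(a) = Add(Rational(-8, 5), Mul(4, Pow(a, 2))) (Function('Y')(a) = Add(Rational(-8, 5), Pow(Add(a, a), 2)) = Add(Rational(-8, 5), Pow(Mul(2, a), 2)) = Add(Rational(-8, 5), Mul(4, Pow(a, 2))))
Add(Add(Mul(65, -32), Function('Y')(-35)), 1748) = Add(Add(Mul(65, -32), Add(Rational(-8, 5), Mul(4, Pow(-35, 2)))), 1748) = Add(Add(-2080, Add(Rational(-8, 5), Mul(4, 1225))), 1748) = Add(Add(-2080, Add(Rational(-8, 5), 4900)), 1748) = Add(Add(-2080, Rational(24492, 5)), 1748) = Add(Rational(14092, 5), 1748) = Rational(22832, 5)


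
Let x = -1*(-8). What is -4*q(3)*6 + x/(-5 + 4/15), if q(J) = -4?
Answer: 6696/71 ≈ 94.310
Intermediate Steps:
x = 8
-4*q(3)*6 + x/(-5 + 4/15) = -4*(-4)*6 + 8/(-5 + 4/15) = -(-16)*6 + 8/(-5 + 4*(1/15)) = -1*(-96) + 8/(-5 + 4/15) = 96 + 8/(-71/15) = 96 + 8*(-15/71) = 96 - 120/71 = 6696/71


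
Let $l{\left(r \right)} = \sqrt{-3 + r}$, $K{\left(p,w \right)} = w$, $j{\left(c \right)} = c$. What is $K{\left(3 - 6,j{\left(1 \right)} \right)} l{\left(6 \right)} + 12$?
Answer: $12 + \sqrt{3} \approx 13.732$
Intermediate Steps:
$K{\left(3 - 6,j{\left(1 \right)} \right)} l{\left(6 \right)} + 12 = 1 \sqrt{-3 + 6} + 12 = 1 \sqrt{3} + 12 = \sqrt{3} + 12 = 12 + \sqrt{3}$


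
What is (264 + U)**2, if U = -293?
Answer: 841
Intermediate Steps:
(264 + U)**2 = (264 - 293)**2 = (-29)**2 = 841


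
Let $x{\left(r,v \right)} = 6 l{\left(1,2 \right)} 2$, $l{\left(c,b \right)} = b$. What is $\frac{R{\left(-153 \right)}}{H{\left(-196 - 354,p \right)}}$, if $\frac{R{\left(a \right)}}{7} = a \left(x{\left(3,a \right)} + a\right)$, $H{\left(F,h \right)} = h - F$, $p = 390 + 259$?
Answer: $\frac{138159}{1199} \approx 115.23$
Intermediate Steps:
$x{\left(r,v \right)} = 24$ ($x{\left(r,v \right)} = 6 \cdot 2 \cdot 2 = 12 \cdot 2 = 24$)
$p = 649$
$R{\left(a \right)} = 7 a \left(24 + a\right)$
$\frac{R{\left(-153 \right)}}{H{\left(-196 - 354,p \right)}} = \frac{7 \left(-153\right) \left(24 - 153\right)}{649 - \left(-196 - 354\right)} = \frac{7 \left(-153\right) \left(-129\right)}{649 - \left(-196 - 354\right)} = \frac{138159}{649 - -550} = \frac{138159}{649 + 550} = \frac{138159}{1199}$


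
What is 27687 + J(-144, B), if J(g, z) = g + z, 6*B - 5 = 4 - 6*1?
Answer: 55087/2 ≈ 27544.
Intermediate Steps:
B = ½ (B = ⅚ + (4 - 6*1)/6 = ⅚ + (4 - 6)/6 = ⅚ + (⅙)*(-2) = ⅚ - ⅓ = ½ ≈ 0.50000)
27687 + J(-144, B) = 27687 + (-144 + ½) = 27687 - 287/2 = 55087/2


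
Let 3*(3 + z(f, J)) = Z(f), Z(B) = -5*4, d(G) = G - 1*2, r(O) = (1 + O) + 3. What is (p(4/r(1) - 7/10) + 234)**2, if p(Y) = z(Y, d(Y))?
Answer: 452929/9 ≈ 50325.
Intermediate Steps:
r(O) = 4 + O
d(G) = -2 + G (d(G) = G - 2 = -2 + G)
Z(B) = -20
z(f, J) = -29/3 (z(f, J) = -3 + (1/3)*(-20) = -3 - 20/3 = -29/3)
p(Y) = -29/3
(p(4/r(1) - 7/10) + 234)**2 = (-29/3 + 234)**2 = (673/3)**2 = 452929/9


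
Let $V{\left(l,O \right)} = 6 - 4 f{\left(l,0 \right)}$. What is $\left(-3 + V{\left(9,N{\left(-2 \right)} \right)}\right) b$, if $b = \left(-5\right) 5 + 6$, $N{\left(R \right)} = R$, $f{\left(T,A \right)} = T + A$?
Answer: $627$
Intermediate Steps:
$f{\left(T,A \right)} = A + T$
$V{\left(l,O \right)} = 6 - 4 l$ ($V{\left(l,O \right)} = 6 - 4 \left(0 + l\right) = 6 - 4 l$)
$b = -19$ ($b = -25 + 6 = -19$)
$\left(-3 + V{\left(9,N{\left(-2 \right)} \right)}\right) b = \left(-3 + \left(6 - 36\right)\right) \left(-19\right) = \left(-3 - 30\right) \left(-19\right) = \left(-33\right) \left(-19\right) = 627$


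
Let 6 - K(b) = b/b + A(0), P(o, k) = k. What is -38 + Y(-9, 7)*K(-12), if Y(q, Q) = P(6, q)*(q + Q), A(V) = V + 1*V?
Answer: 52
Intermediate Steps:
A(V) = 2*V (A(V) = V + V = 2*V)
K(b) = 5 (K(b) = 6 - (b/b + 2*0) = 6 - (1 + 0) = 6 - 1*1 = 6 - 1 = 5)
Y(q, Q) = q*(Q + q) (Y(q, Q) = q*(q + Q) = q*(Q + q))
-38 + Y(-9, 7)*K(-12) = -38 - 9*(7 - 9)*5 = -38 - 9*(-2)*5 = -38 + 18*5 = -38 + 90 = 52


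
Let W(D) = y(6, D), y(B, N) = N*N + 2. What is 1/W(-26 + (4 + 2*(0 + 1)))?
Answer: 1/402 ≈ 0.0024876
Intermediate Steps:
y(B, N) = 2 + N² (y(B, N) = N² + 2 = 2 + N²)
W(D) = 2 + D²
1/W(-26 + (4 + 2*(0 + 1))) = 1/(2 + (-26 + (4 + 2*(0 + 1)))²) = 1/(2 + (-26 + (4 + 2*1))²) = 1/(2 + (-26 + (4 + 2))²) = 1/(2 + (-26 + 6)²) = 1/(2 + (-20)²) = 1/(2 + 400) = 1/402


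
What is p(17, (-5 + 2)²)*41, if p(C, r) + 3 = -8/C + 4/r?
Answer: -18983/153 ≈ -124.07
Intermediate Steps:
p(C, r) = -3 - 8/C + 4/r (p(C, r) = -3 + (-8/C + 4/r) = -3 - 8/C + 4/r)
p(17, (-5 + 2)²)*41 = (-3 - 8/17 + 4/((-5 + 2)²))*41 = (-3 - 8*1/17 + 4/((-3)²))*41 = (-3 - 8/17 + 4/9)*41 = -463/153*41 = -18983/153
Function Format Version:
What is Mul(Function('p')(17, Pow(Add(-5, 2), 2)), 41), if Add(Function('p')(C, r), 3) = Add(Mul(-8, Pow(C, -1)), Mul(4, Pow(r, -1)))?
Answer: Rational(-18983, 153) ≈ -124.07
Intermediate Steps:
Function('p')(C, r) = Add(-3, Mul(-8, Pow(C, -1)), Mul(4, Pow(r, -1))) (Function('p')(C, r) = Add(-3, Add(Mul(-8, Pow(C, -1)), Mul(4, Pow(r, -1)))) = Add(-3, Mul(-8, Pow(C, -1)), Mul(4, Pow(r, -1))))
Mul(Function('p')(17, Pow(Add(-5, 2), 2)), 41) = Mul(Add(-3, Mul(-8, Pow(17, -1)), Mul(4, Pow(Pow(Add(-5, 2), 2), -1))), 41) = Mul(Add(-3, Mul(-8, Rational(1, 17)), Mul(4, Pow(Pow(-3, 2), -1))), 41) = Mul(Add(-3, Rational(-8, 17), Mul(4, Pow(9, -1))), 41) = Mul(Add(-3, Rational(-8, 17), Mul(4, Rational(1, 9))), 41) = Mul(Add(-3, Rational(-8, 17), Rational(4, 9)), 41) = Mul(Rational(-463, 153), 41) = Rational(-18983, 153)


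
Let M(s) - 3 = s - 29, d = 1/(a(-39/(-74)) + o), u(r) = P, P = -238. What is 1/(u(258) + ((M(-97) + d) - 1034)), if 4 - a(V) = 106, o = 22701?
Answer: -22599/31525604 ≈ -0.00071685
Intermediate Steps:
a(V) = -102 (a(V) = 4 - 1*106 = 4 - 106 = -102)
u(r) = -238
d = 1/22599 (d = 1/(-102 + 22701) = 1/22599 ≈ 4.4250e-5)
M(s) = -26 + s (M(s) = 3 + (s - 29) = 3 + (-29 + s) = -26 + s)
1/(u(258) + ((M(-97) + d) - 1034)) = 1/(-238 + (((-26 - 97) + 1/22599) - 1034)) = 1/(-238 + ((-123 + 1/22599) - 1034)) = 1/(-238 + (-2779676/22599 - 1034)) = 1/(-238 - 26147042/22599) = 1/(-31525604/22599) = -22599/31525604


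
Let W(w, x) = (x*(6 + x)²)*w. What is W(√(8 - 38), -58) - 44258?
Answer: -44258 - 156832*I*√30 ≈ -44258.0 - 8.59e+5*I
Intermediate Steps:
W(w, x) = w*x*(6 + x)²
W(√(8 - 38), -58) - 44258 = √(8 - 38)*(-58)*(6 - 58)² - 44258 = √(-30)*(-58)*(-52)² - 44258 = (I*√30)*(-58)*2704 - 44258 = -156832*I*√30 - 44258 = -44258 - 156832*I*√30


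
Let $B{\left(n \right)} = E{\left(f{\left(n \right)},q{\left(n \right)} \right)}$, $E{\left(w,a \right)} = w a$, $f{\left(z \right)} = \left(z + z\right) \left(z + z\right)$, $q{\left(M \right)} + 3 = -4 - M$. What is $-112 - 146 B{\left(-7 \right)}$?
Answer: $-112$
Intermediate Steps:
$q{\left(M \right)} = -7 - M$ ($q{\left(M \right)} = -3 - \left(4 + M\right) = -7 - M$)
$f{\left(z \right)} = 4 z^{2}$ ($f{\left(z \right)} = 2 z 2 z = 4 z^{2}$)
$E{\left(w,a \right)} = a w$
$B{\left(n \right)} = 4 n^{2} \left(-7 - n\right)$ ($B{\left(n \right)} = \left(-7 - n\right) 4 n^{2} = 4 n^{2} \left(-7 - n\right)$)
$-112 - 146 B{\left(-7 \right)} = -112 - 146 \cdot 4 \left(-7\right)^{2} \left(-7 - -7\right) = -112 - 146 \cdot 4 \cdot 49 \left(-7 + 7\right) = -112 - 146 \cdot 4 \cdot 49 \cdot 0 = -112 - 0 = -112 + 0 = -112$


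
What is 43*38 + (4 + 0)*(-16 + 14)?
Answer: 1626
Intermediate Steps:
43*38 + (4 + 0)*(-16 + 14) = 1634 + 4*(-2) = 1634 - 8 = 1626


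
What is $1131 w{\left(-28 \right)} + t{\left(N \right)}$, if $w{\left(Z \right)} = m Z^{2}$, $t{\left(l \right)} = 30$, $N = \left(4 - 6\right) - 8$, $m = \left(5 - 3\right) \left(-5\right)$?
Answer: $-8867010$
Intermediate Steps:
$m = -10$ ($m = 2 \left(-5\right) = -10$)
$N = -10$ ($N = -2 - 8 = -10$)
$w{\left(Z \right)} = - 10 Z^{2}$
$1131 w{\left(-28 \right)} + t{\left(N \right)} = 1131 \left(- 10 \left(-28\right)^{2}\right) + 30 = 1131 \left(\left(-10\right) 784\right) + 30 = 1131 \left(-7840\right) + 30 = -8867040 + 30 = -8867010$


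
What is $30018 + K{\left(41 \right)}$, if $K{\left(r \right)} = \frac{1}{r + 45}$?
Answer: $\frac{2581549}{86} \approx 30018.0$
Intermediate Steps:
$K{\left(r \right)} = \frac{1}{45 + r}$
$30018 + K{\left(41 \right)} = 30018 + \frac{1}{45 + 41} = 30018 + \frac{1}{86} = \frac{2581549}{86}$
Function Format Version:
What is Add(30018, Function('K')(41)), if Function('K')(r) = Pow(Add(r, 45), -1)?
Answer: Rational(2581549, 86) ≈ 30018.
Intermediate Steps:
Function('K')(r) = Pow(Add(45, r), -1)
Add(30018, Function('K')(41)) = Add(30018, Pow(Add(45, 41), -1)) = Add(30018, Pow(86, -1)) = Add(30018, Rational(1, 86)) = Rational(2581549, 86)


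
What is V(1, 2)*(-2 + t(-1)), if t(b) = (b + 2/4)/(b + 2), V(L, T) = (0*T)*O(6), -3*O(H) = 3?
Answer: 0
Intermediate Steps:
O(H) = -1 (O(H) = -⅓*3 = -1)
V(L, T) = 0 (V(L, T) = (0*T)*(-1) = 0*(-1) = 0)
t(b) = (½ + b)/(2 + b) (t(b) = (b + 2*(¼))/(2 + b) = (b + ½)/(2 + b) = (½ + b)/(2 + b))
V(1, 2)*(-2 + t(-1)) = 0*(-2 + (½ - 1)/(2 - 1)) = 0*(-2 - ½/1) = 0*(-2 + 1*(-½)) = 0*(-2 - ½) = 0*(-5/2) = 0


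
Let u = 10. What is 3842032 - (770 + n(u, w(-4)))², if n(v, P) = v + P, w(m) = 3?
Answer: 3228943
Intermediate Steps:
n(v, P) = P + v
3842032 - (770 + n(u, w(-4)))² = 3842032 - (770 + (3 + 10))² = 3842032 - (770 + 13)² = 3842032 - 1*783² = 3842032 - 1*613089 = 3842032 - 613089 = 3228943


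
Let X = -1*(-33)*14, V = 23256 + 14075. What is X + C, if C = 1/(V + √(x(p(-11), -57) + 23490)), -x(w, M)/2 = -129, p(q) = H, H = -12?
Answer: 643833910937/1393579813 - 2*√5937/1393579813 ≈ 462.00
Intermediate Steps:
p(q) = -12
x(w, M) = 258 (x(w, M) = -2*(-129) = 258)
V = 37331
X = 462 (X = 33*14 = 462)
C = 1/(37331 + 2*√5937) (C = 1/(37331 + √(258 + 23490)) = 1/(37331 + √23748) = 1/(37331 + 2*√5937) ≈ 2.6677e-5)
X + C = 462 + (37331/1393579813 - 2*√5937/1393579813) = 643833910937/1393579813 - 2*√5937/1393579813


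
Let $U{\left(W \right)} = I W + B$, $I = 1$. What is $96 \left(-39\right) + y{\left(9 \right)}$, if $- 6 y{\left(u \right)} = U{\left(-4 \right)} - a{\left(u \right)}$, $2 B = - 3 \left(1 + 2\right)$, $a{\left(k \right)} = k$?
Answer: $- \frac{44893}{12} \approx -3741.1$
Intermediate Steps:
$B = - \frac{9}{2}$ ($B = \frac{\left(-3\right) \left(1 + 2\right)}{2} = \frac{\left(-3\right) 3}{2} = \frac{1}{2} \left(-9\right) = - \frac{9}{2} \approx -4.5$)
$U{\left(W \right)} = - \frac{9}{2} + W$ ($U{\left(W \right)} = 1 W - \frac{9}{2} = W - \frac{9}{2} = - \frac{9}{2} + W$)
$y{\left(u \right)} = \frac{17}{12} + \frac{u}{6}$ ($y{\left(u \right)} = - \frac{\left(- \frac{9}{2} - 4\right) - u}{6} = - \frac{- \frac{17}{2} - u}{6} = \frac{17}{12} + \frac{u}{6}$)
$96 \left(-39\right) + y{\left(9 \right)} = 96 \left(-39\right) + \left(\frac{17}{12} + \frac{1}{6} \cdot 9\right) = -3744 + \left(\frac{17}{12} + \frac{3}{2}\right) = -3744 + \frac{35}{12} = - \frac{44893}{12}$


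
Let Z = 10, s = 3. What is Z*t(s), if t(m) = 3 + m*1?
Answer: 60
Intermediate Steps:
t(m) = 3 + m
Z*t(s) = 10*(3 + 3) = 10*6 = 60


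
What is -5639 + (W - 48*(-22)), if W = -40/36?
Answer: -41257/9 ≈ -4584.1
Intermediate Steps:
W = -10/9 (W = -40*1/36 = -10/9 ≈ -1.1111)
-5639 + (W - 48*(-22)) = -5639 + (-10/9 - 48*(-22)) = -5639 + (-10/9 + 1056) = -5639 + 9494/9 = -41257/9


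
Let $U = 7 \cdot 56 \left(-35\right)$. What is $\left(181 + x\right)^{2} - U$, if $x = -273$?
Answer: $22184$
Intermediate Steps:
$U = -13720$ ($U = 392 \left(-35\right) = -13720$)
$\left(181 + x\right)^{2} - U = \left(181 - 273\right)^{2} - -13720 = \left(-92\right)^{2} + 13720 = 8464 + 13720 = 22184$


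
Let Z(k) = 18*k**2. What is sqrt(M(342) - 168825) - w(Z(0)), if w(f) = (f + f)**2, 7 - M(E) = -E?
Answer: 2*I*sqrt(42119) ≈ 410.46*I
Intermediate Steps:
M(E) = 7 + E (M(E) = 7 - (-1)*E = 7 + E)
w(f) = 4*f**2 (w(f) = (2*f)**2 = 4*f**2)
sqrt(M(342) - 168825) - w(Z(0)) = sqrt((7 + 342) - 168825) - 4*(18*0**2)**2 = sqrt(349 - 168825) - 4*(18*0)**2 = sqrt(-168476) - 4*0**2 = 2*I*sqrt(42119) - 4*0 = 2*I*sqrt(42119) - 1*0 = 2*I*sqrt(42119) + 0 = 2*I*sqrt(42119)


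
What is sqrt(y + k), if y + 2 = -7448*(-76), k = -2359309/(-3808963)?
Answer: sqrt(8212317074299767541)/3808963 ≈ 752.36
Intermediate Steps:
k = 2359309/3808963 (k = -2359309*(-1/3808963) = 2359309/3808963 ≈ 0.61941)
y = 566046 (y = -2 - 7448*(-76) = -2 + 566048 = 566046)
sqrt(y + k) = sqrt(566046 + 2359309/3808963) = sqrt(2156050629607/3808963) = sqrt(8212317074299767541)/3808963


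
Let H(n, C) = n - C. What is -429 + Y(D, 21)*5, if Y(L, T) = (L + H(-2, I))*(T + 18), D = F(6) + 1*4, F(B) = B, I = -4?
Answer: 1911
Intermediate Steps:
D = 10 (D = 6 + 1*4 = 6 + 4 = 10)
Y(L, T) = (2 + L)*(18 + T) (Y(L, T) = (L + (-2 - 1*(-4)))*(T + 18) = (L + (-2 + 4))*(18 + T) = (L + 2)*(18 + T) = (2 + L)*(18 + T))
-429 + Y(D, 21)*5 = -429 + (36 + 2*21 + 18*10 + 10*21)*5 = -429 + (36 + 42 + 180 + 210)*5 = -429 + 468*5 = -429 + 2340 = 1911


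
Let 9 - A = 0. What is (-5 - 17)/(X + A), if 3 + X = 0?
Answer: -11/3 ≈ -3.6667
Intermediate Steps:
X = -3 (X = -3 + 0 = -3)
A = 9 (A = 9 - 1*0 = 9 + 0 = 9)
(-5 - 17)/(X + A) = (-5 - 17)/(-3 + 9) = -22/6 = (⅙)*(-22) = -11/3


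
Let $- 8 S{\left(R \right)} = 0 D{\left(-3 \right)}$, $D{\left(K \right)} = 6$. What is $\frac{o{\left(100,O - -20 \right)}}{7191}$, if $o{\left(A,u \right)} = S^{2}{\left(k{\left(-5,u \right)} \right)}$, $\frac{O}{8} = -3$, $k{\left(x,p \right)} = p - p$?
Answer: $0$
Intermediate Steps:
$k{\left(x,p \right)} = 0$
$O = -24$ ($O = 8 \left(-3\right) = -24$)
$S{\left(R \right)} = 0$ ($S{\left(R \right)} = - \frac{0 \cdot 6}{8} = \left(- \frac{1}{8}\right) 0 = 0$)
$o{\left(A,u \right)} = 0$ ($o{\left(A,u \right)} = 0^{2} = 0$)
$\frac{o{\left(100,O - -20 \right)}}{7191} = \frac{0}{7191} = 0 \cdot \frac{1}{7191} = 0$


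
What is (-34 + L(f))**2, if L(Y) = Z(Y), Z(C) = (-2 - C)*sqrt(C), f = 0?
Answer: 1156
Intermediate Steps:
Z(C) = sqrt(C)*(-2 - C)
L(Y) = sqrt(Y)*(-2 - Y)
(-34 + L(f))**2 = (-34 + sqrt(0)*(-2 - 1*0))**2 = (-34 + 0*(-2 + 0))**2 = (-34 + 0*(-2))**2 = (-34 + 0)**2 = (-34)**2 = 1156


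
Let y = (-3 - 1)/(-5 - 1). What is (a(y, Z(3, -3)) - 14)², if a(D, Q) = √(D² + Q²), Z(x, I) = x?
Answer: (42 - √85)²/9 ≈ 119.40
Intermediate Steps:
y = ⅔ (y = -4/(-6) = -4*(-⅙) = ⅔ ≈ 0.66667)
(a(y, Z(3, -3)) - 14)² = (√((⅔)² + 3²) - 14)² = (√(4/9 + 9) - 14)² = (√(85/9) - 14)² = (√85/3 - 14)² = (-14 + √85/3)²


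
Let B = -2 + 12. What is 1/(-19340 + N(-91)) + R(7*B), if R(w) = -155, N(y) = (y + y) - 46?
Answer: -3033041/19568 ≈ -155.00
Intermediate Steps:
B = 10
N(y) = -46 + 2*y (N(y) = 2*y - 46 = -46 + 2*y)
1/(-19340 + N(-91)) + R(7*B) = 1/(-19340 + (-46 + 2*(-91))) - 155 = 1/(-19340 + (-46 - 182)) - 155 = 1/(-19340 - 228) - 155 = 1/(-19568) - 155 = -1/19568 - 155 = -3033041/19568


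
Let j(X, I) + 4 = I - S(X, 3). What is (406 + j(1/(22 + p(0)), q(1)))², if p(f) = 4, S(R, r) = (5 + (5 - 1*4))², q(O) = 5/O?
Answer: 137641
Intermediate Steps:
S(R, r) = 36 (S(R, r) = (5 + (5 - 4))² = (5 + 1)² = 6² = 36)
j(X, I) = -40 + I (j(X, I) = -4 + (I - 1*36) = -4 + (I - 36) = -4 + (-36 + I) = -40 + I)
(406 + j(1/(22 + p(0)), q(1)))² = (406 + (-40 + 5/1))² = (406 + (-40 + 5*1))² = (406 + (-40 + 5))² = (406 - 35)² = 371² = 137641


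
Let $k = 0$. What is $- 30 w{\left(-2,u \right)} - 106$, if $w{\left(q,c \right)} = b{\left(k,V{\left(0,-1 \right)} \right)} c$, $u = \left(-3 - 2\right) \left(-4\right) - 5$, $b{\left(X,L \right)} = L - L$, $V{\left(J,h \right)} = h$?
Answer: $-106$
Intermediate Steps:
$b{\left(X,L \right)} = 0$
$u = 15$ ($u = \left(-5\right) \left(-4\right) - 5 = 20 - 5 = 15$)
$w{\left(q,c \right)} = 0$ ($w{\left(q,c \right)} = 0 c = 0$)
$- 30 w{\left(-2,u \right)} - 106 = \left(-30\right) 0 - 106 = 0 - 106 = -106$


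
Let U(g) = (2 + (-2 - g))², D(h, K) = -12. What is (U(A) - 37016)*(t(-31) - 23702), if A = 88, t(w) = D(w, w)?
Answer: 694156208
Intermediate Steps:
t(w) = -12
U(g) = g² (U(g) = (-g)² = g²)
(U(A) - 37016)*(t(-31) - 23702) = (88² - 37016)*(-12 - 23702) = (7744 - 37016)*(-23714) = -29272*(-23714) = 694156208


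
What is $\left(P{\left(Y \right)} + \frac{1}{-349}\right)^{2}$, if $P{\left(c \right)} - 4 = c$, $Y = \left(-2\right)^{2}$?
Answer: $\frac{7789681}{121801} \approx 63.954$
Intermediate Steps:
$Y = 4$
$P{\left(c \right)} = 4 + c$
$\left(P{\left(Y \right)} + \frac{1}{-349}\right)^{2} = \left(\left(4 + 4\right) + \frac{1}{-349}\right)^{2} = \left(8 - \frac{1}{349}\right)^{2} = \left(\frac{2791}{349}\right)^{2} = \frac{7789681}{121801}$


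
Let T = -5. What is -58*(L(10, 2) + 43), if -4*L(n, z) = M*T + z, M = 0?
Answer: -2465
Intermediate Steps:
L(n, z) = -z/4 (L(n, z) = -(0*(-5) + z)/4 = -(0 + z)/4 = -z/4)
-58*(L(10, 2) + 43) = -58*(-¼*2 + 43) = -58*(-½ + 43) = -58*85/2 = -2465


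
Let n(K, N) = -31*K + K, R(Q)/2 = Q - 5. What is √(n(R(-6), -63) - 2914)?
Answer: 7*I*√46 ≈ 47.476*I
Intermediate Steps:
R(Q) = -10 + 2*Q (R(Q) = 2*(Q - 5) = 2*(-5 + Q) = -10 + 2*Q)
n(K, N) = -30*K
√(n(R(-6), -63) - 2914) = √(-30*(-10 + 2*(-6)) - 2914) = √(-30*(-10 - 12) - 2914) = √(-30*(-22) - 2914) = √(660 - 2914) = √(-2254) = 7*I*√46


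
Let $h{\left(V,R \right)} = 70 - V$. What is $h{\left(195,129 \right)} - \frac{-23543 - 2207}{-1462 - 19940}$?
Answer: $- \frac{1350500}{10701} \approx -126.2$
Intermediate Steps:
$h{\left(195,129 \right)} - \frac{-23543 - 2207}{-1462 - 19940} = \left(70 - 195\right) - \frac{-23543 - 2207}{-1462 - 19940} = \left(70 - 195\right) - - \frac{25750}{-21402} = -125 - \left(-25750\right) \left(- \frac{1}{21402}\right) = -125 - \frac{12875}{10701} = - \frac{1350500}{10701}$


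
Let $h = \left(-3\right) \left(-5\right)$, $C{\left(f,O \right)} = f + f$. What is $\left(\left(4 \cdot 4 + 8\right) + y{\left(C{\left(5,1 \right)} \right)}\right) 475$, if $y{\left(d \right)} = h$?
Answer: $18525$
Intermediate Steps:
$C{\left(f,O \right)} = 2 f$
$h = 15$
$y{\left(d \right)} = 15$
$\left(\left(4 \cdot 4 + 8\right) + y{\left(C{\left(5,1 \right)} \right)}\right) 475 = \left(\left(4 \cdot 4 + 8\right) + 15\right) 475 = \left(\left(16 + 8\right) + 15\right) 475 = \left(24 + 15\right) 475 = 39 \cdot 475 = 18525$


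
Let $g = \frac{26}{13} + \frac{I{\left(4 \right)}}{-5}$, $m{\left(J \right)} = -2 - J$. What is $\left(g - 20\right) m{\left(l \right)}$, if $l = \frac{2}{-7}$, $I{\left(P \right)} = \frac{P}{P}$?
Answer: $\frac{156}{5} \approx 31.2$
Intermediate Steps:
$I{\left(P \right)} = 1$
$l = - \frac{2}{7}$ ($l = 2 \left(- \frac{1}{7}\right) = - \frac{2}{7} \approx -0.28571$)
$g = \frac{9}{5}$ ($g = \frac{26}{13} + 1 \frac{1}{-5} = 26 \cdot \frac{1}{13} + 1 \left(- \frac{1}{5}\right) = 2 - \frac{1}{5} = \frac{9}{5} \approx 1.8$)
$\left(g - 20\right) m{\left(l \right)} = \left(\frac{9}{5} - 20\right) \left(-2 - - \frac{2}{7}\right) = - \frac{91 \left(-2 + \frac{2}{7}\right)}{5} = \left(- \frac{91}{5}\right) \left(- \frac{12}{7}\right) = \frac{156}{5}$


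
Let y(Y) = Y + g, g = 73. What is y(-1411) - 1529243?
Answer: -1530581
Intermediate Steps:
y(Y) = 73 + Y (y(Y) = Y + 73 = 73 + Y)
y(-1411) - 1529243 = (73 - 1411) - 1529243 = -1338 - 1529243 = -1530581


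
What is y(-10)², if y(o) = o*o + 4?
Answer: 10816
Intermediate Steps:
y(o) = 4 + o² (y(o) = o² + 4 = 4 + o²)
y(-10)² = (4 + (-10)²)² = (4 + 100)² = 104² = 10816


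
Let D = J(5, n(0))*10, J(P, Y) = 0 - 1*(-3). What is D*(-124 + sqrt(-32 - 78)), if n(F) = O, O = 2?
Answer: -3720 + 30*I*sqrt(110) ≈ -3720.0 + 314.64*I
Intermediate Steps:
n(F) = 2
J(P, Y) = 3 (J(P, Y) = 0 + 3 = 3)
D = 30 (D = 3*10 = 30)
D*(-124 + sqrt(-32 - 78)) = 30*(-124 + sqrt(-32 - 78)) = 30*(-124 + sqrt(-110)) = 30*(-124 + I*sqrt(110)) = -3720 + 30*I*sqrt(110)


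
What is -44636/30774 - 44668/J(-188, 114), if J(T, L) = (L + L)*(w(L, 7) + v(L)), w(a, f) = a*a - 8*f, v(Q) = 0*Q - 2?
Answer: -5543530939/3782463114 ≈ -1.4656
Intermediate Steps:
v(Q) = -2 (v(Q) = 0 - 2 = -2)
w(a, f) = a**2 - 8*f
J(T, L) = 2*L*(-58 + L**2) (J(T, L) = (L + L)*((L**2 - 8*7) - 2) = (2*L)*((L**2 - 56) - 2) = (2*L)*((-56 + L**2) - 2) = (2*L)*(-58 + L**2) = 2*L*(-58 + L**2))
-44636/30774 - 44668/J(-188, 114) = -44636/30774 - 44668*1/(228*(-58 + 114**2)) = -44636*1/30774 - 44668*1/(228*(-58 + 12996)) = -22318/15387 - 44668/(2*114*12938) = -22318/15387 - 44668/2949864 = -22318/15387 - 44668*1/2949864 = -22318/15387 - 11167/737466 = -5543530939/3782463114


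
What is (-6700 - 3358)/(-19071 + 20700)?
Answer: -10058/1629 ≈ -6.1743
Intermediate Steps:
(-6700 - 3358)/(-19071 + 20700) = -10058/1629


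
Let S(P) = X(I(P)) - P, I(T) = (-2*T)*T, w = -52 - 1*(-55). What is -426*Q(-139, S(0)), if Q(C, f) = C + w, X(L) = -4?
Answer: 57936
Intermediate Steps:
w = 3 (w = -52 + 55 = 3)
I(T) = -2*T²
S(P) = -4 - P
Q(C, f) = 3 + C (Q(C, f) = C + 3 = 3 + C)
-426*Q(-139, S(0)) = -426*(3 - 139) = -426*(-136) = 57936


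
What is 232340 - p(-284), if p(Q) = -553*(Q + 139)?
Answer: 152155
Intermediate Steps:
p(Q) = -76867 - 553*Q (p(Q) = -553*(139 + Q) = -76867 - 553*Q)
232340 - p(-284) = 232340 - (-76867 - 553*(-284)) = 232340 - (-76867 + 157052) = 232340 - 1*80185 = 232340 - 80185 = 152155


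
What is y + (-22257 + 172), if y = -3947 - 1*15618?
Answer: -41650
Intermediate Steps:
y = -19565 (y = -3947 - 15618 = -19565)
y + (-22257 + 172) = -19565 + (-22257 + 172) = -19565 - 22085 = -41650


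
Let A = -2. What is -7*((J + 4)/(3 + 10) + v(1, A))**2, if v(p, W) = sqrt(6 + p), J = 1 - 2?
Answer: -8344/169 - 42*sqrt(7)/13 ≈ -57.921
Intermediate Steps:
J = -1
-7*((J + 4)/(3 + 10) + v(1, A))**2 = -7*((-1 + 4)/(3 + 10) + sqrt(6 + 1))**2 = -7*(3/13 + sqrt(7))**2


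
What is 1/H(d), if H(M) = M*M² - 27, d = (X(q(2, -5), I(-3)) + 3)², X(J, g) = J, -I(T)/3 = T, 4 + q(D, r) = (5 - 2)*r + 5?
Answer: 1/1771534 ≈ 5.6448e-7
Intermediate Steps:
q(D, r) = 1 + 3*r (q(D, r) = -4 + ((5 - 2)*r + 5) = -4 + (3*r + 5) = -4 + (5 + 3*r) = 1 + 3*r)
I(T) = -3*T
d = 121 (d = ((1 + 3*(-5)) + 3)² = ((1 - 15) + 3)² = (-14 + 3)² = (-11)² = 121)
H(M) = -27 + M³ (H(M) = M³ - 27 = -27 + M³)
1/H(d) = 1/(-27 + 121³) = 1/(-27 + 1771561) = 1/1771534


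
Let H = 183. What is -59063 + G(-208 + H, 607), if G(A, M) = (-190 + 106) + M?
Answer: -58540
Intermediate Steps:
G(A, M) = -84 + M
-59063 + G(-208 + H, 607) = -59063 + (-84 + 607) = -59063 + 523 = -58540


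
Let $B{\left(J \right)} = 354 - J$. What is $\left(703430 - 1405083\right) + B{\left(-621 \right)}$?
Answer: $-700678$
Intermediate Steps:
$\left(703430 - 1405083\right) + B{\left(-621 \right)} = \left(703430 - 1405083\right) + \left(354 - -621\right) = -701653 + \left(354 + 621\right) = -701653 + 975 = -700678$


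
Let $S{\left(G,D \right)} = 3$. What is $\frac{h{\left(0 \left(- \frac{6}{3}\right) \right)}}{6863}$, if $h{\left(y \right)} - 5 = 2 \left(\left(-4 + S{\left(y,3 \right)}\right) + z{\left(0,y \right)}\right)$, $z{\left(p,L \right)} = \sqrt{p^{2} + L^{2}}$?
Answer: $\frac{3}{6863} \approx 0.00043713$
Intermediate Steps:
$z{\left(p,L \right)} = \sqrt{L^{2} + p^{2}}$
$h{\left(y \right)} = 3 + 2 \sqrt{y^{2}}$ ($h{\left(y \right)} = 5 + 2 \left(\left(-4 + 3\right) + \sqrt{y^{2} + 0^{2}}\right) = 5 + 2 \left(-1 + \sqrt{y^{2} + 0}\right) = 5 + 2 \left(-1 + \sqrt{y^{2}}\right) = 5 + \left(-2 + 2 \sqrt{y^{2}}\right) = 3 + 2 \sqrt{y^{2}}$)
$\frac{h{\left(0 \left(- \frac{6}{3}\right) \right)}}{6863} = \frac{3 + 2 \sqrt{\left(0 \left(- \frac{6}{3}\right)\right)^{2}}}{6863} = \left(3 + 2 \sqrt{\left(0 \left(\left(-6\right) \frac{1}{3}\right)\right)^{2}}\right) \frac{1}{6863} = \left(3 + 2 \sqrt{\left(0 \left(-2\right)\right)^{2}}\right) \frac{1}{6863} = \left(3 + 2 \sqrt{0^{2}}\right) \frac{1}{6863} = \left(3 + 2 \sqrt{0}\right) \frac{1}{6863} = \left(3 + 2 \cdot 0\right) \frac{1}{6863} = \left(3 + 0\right) \frac{1}{6863} = 3 \cdot \frac{1}{6863} = \frac{3}{6863}$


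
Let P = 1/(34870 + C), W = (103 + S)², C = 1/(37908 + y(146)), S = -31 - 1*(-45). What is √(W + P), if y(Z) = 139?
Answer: √24094418900170355146886/1326698891 ≈ 117.00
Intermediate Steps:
S = 14 (S = -31 + 45 = 14)
C = 1/38047 (C = 1/(37908 + 139) = 1/38047 ≈ 2.6283e-5)
W = 13689 (W = (103 + 14)² = 117² = 13689)
P = 38047/1326698891 (P = 1/(34870 + 1/38047) = 1/(1326698891/38047) = 38047/1326698891 ≈ 2.8678e-5)
√(W + P) = √(13689 + 38047/1326698891) = √(18161181156946/1326698891) = √24094418900170355146886/1326698891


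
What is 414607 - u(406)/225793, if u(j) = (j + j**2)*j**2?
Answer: 66377528039/225793 ≈ 2.9398e+5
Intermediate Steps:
u(j) = j**2*(j + j**2)
414607 - u(406)/225793 = 414607 - 406**3*(1 + 406)/225793 = 414607 - 66923416*407/225793 = 414607 - 27237830312/225793 = 66377528039/225793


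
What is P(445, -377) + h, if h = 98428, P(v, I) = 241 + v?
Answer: 99114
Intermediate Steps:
P(445, -377) + h = (241 + 445) + 98428 = 686 + 98428 = 99114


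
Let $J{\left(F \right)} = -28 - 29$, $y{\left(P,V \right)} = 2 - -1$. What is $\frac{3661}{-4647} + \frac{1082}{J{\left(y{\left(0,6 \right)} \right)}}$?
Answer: $- \frac{581859}{29431} \approx -19.77$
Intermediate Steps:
$y{\left(P,V \right)} = 3$ ($y{\left(P,V \right)} = 2 + 1 = 3$)
$J{\left(F \right)} = -57$
$\frac{3661}{-4647} + \frac{1082}{J{\left(y{\left(0,6 \right)} \right)}} = \frac{3661}{-4647} + \frac{1082}{-57} = 3661 \left(- \frac{1}{4647}\right) + 1082 \left(- \frac{1}{57}\right) = - \frac{3661}{4647} - \frac{1082}{57} = - \frac{581859}{29431}$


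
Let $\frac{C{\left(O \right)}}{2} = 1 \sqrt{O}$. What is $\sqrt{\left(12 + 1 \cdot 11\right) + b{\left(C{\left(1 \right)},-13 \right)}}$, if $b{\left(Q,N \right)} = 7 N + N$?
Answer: $9 i \approx 9.0 i$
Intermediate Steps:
$C{\left(O \right)} = 2 \sqrt{O}$ ($C{\left(O \right)} = 2 \cdot 1 \sqrt{O} = 2 \sqrt{O}$)
$b{\left(Q,N \right)} = 8 N$
$\sqrt{\left(12 + 1 \cdot 11\right) + b{\left(C{\left(1 \right)},-13 \right)}} = \sqrt{\left(12 + 1 \cdot 11\right) + 8 \left(-13\right)} = \sqrt{\left(12 + 11\right) - 104} = \sqrt{23 - 104} = \sqrt{-81} = 9 i$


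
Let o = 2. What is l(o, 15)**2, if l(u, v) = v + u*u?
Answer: 361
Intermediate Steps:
l(u, v) = v + u**2
l(o, 15)**2 = (15 + 2**2)**2 = (15 + 4)**2 = 19**2 = 361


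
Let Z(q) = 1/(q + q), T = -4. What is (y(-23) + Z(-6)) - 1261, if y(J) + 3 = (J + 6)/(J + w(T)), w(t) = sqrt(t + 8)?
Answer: -106115/84 ≈ -1263.3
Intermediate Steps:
w(t) = sqrt(8 + t)
y(J) = -3 + (6 + J)/(2 + J) (y(J) = -3 + (J + 6)/(J + sqrt(8 - 4)) = -3 + (6 + J)/(J + sqrt(4)) = -3 + (6 + J)/(J + 2) = -3 + (6 + J)/(2 + J))
Z(q) = 1/(2*q)
(y(-23) + Z(-6)) - 1261 = (-2*(-23)/(2 - 23) + (1/2)/(-6)) - 1261 = (-2*(-23)/(-21) + (1/2)*(-1/6)) - 1261 = (-2*(-23)*(-1/21) - 1/12) - 1261 = (-46/21 - 1/12) - 1261 = -191/84 - 1261 = -106115/84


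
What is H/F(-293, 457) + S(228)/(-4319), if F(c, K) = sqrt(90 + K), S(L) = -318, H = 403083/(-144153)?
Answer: 318/4319 - 14929*sqrt(547)/2920433 ≈ -0.045929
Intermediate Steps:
H = -14929/5339 (H = 403083*(-1/144153) = -14929/5339 ≈ -2.7962)
H/F(-293, 457) + S(228)/(-4319) = -14929/(5339*sqrt(90 + 457)) - 318/(-4319) = -14929*sqrt(547)/547/5339 - 318*(-1/4319) = -14929*sqrt(547)/2920433 + 318/4319 = 318/4319 - 14929*sqrt(547)/2920433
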